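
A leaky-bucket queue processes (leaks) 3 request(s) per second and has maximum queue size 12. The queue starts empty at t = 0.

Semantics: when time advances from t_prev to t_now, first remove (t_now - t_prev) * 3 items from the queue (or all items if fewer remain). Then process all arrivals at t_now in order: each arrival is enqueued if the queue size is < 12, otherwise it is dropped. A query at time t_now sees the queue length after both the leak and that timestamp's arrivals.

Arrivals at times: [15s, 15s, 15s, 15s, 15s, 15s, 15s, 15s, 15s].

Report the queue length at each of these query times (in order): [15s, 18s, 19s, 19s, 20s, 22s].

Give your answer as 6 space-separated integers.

Answer: 9 0 0 0 0 0

Derivation:
Queue lengths at query times:
  query t=15s: backlog = 9
  query t=18s: backlog = 0
  query t=19s: backlog = 0
  query t=19s: backlog = 0
  query t=20s: backlog = 0
  query t=22s: backlog = 0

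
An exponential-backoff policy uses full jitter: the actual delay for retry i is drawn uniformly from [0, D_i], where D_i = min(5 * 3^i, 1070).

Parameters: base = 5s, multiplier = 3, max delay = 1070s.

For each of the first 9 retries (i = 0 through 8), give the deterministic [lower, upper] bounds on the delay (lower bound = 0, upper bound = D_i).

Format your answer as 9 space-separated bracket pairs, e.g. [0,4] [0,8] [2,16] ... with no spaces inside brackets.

Answer: [0,5] [0,15] [0,45] [0,135] [0,405] [0,1070] [0,1070] [0,1070] [0,1070]

Derivation:
Computing bounds per retry:
  i=0: D_i=min(5*3^0,1070)=5, bounds=[0,5]
  i=1: D_i=min(5*3^1,1070)=15, bounds=[0,15]
  i=2: D_i=min(5*3^2,1070)=45, bounds=[0,45]
  i=3: D_i=min(5*3^3,1070)=135, bounds=[0,135]
  i=4: D_i=min(5*3^4,1070)=405, bounds=[0,405]
  i=5: D_i=min(5*3^5,1070)=1070, bounds=[0,1070]
  i=6: D_i=min(5*3^6,1070)=1070, bounds=[0,1070]
  i=7: D_i=min(5*3^7,1070)=1070, bounds=[0,1070]
  i=8: D_i=min(5*3^8,1070)=1070, bounds=[0,1070]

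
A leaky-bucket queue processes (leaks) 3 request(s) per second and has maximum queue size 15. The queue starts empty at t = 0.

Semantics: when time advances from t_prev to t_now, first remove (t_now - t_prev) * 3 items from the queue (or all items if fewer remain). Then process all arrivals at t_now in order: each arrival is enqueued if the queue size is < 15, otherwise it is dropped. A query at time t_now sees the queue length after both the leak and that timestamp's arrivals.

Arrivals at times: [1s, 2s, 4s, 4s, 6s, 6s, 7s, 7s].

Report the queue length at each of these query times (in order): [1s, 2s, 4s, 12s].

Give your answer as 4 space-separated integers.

Answer: 1 1 2 0

Derivation:
Queue lengths at query times:
  query t=1s: backlog = 1
  query t=2s: backlog = 1
  query t=4s: backlog = 2
  query t=12s: backlog = 0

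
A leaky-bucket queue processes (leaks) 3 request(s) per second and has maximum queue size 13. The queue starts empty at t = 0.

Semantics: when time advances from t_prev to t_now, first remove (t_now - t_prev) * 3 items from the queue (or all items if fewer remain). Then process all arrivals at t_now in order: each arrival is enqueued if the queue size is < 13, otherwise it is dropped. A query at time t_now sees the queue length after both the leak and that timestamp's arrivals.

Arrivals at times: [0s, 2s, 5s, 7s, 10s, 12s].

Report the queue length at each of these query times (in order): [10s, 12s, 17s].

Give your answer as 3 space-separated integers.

Answer: 1 1 0

Derivation:
Queue lengths at query times:
  query t=10s: backlog = 1
  query t=12s: backlog = 1
  query t=17s: backlog = 0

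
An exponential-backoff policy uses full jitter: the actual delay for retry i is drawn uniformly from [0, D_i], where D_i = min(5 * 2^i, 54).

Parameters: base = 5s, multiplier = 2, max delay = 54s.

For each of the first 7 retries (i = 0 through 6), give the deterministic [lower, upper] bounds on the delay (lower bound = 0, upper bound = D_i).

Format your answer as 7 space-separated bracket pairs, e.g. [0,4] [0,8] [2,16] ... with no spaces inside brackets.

Answer: [0,5] [0,10] [0,20] [0,40] [0,54] [0,54] [0,54]

Derivation:
Computing bounds per retry:
  i=0: D_i=min(5*2^0,54)=5, bounds=[0,5]
  i=1: D_i=min(5*2^1,54)=10, bounds=[0,10]
  i=2: D_i=min(5*2^2,54)=20, bounds=[0,20]
  i=3: D_i=min(5*2^3,54)=40, bounds=[0,40]
  i=4: D_i=min(5*2^4,54)=54, bounds=[0,54]
  i=5: D_i=min(5*2^5,54)=54, bounds=[0,54]
  i=6: D_i=min(5*2^6,54)=54, bounds=[0,54]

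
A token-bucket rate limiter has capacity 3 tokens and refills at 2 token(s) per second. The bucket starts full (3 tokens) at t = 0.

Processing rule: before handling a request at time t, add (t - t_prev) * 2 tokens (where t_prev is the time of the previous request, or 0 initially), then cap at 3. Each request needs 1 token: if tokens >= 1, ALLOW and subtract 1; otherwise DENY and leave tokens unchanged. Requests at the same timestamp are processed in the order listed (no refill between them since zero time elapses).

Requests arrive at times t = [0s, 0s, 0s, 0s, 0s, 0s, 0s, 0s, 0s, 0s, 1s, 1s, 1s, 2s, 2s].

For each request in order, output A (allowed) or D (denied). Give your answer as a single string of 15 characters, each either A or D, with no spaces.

Simulating step by step:
  req#1 t=0s: ALLOW
  req#2 t=0s: ALLOW
  req#3 t=0s: ALLOW
  req#4 t=0s: DENY
  req#5 t=0s: DENY
  req#6 t=0s: DENY
  req#7 t=0s: DENY
  req#8 t=0s: DENY
  req#9 t=0s: DENY
  req#10 t=0s: DENY
  req#11 t=1s: ALLOW
  req#12 t=1s: ALLOW
  req#13 t=1s: DENY
  req#14 t=2s: ALLOW
  req#15 t=2s: ALLOW

Answer: AAADDDDDDDAADAA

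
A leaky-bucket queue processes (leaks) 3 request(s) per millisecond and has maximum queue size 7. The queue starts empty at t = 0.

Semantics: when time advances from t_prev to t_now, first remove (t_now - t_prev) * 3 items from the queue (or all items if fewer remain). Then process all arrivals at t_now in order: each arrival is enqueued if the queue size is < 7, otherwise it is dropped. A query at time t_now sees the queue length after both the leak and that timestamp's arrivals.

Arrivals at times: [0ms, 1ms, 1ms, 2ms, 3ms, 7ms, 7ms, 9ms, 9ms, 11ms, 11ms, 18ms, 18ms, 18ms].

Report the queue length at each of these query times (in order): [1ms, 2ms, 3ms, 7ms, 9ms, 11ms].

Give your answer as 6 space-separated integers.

Queue lengths at query times:
  query t=1ms: backlog = 2
  query t=2ms: backlog = 1
  query t=3ms: backlog = 1
  query t=7ms: backlog = 2
  query t=9ms: backlog = 2
  query t=11ms: backlog = 2

Answer: 2 1 1 2 2 2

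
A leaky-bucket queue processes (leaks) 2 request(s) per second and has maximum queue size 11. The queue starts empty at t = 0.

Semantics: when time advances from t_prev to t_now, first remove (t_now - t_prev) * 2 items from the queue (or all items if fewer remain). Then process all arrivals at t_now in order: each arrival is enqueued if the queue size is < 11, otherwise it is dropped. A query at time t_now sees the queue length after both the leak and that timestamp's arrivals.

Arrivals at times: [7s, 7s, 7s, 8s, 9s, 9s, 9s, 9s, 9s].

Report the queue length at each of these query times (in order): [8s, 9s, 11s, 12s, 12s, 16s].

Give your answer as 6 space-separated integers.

Queue lengths at query times:
  query t=8s: backlog = 2
  query t=9s: backlog = 5
  query t=11s: backlog = 1
  query t=12s: backlog = 0
  query t=12s: backlog = 0
  query t=16s: backlog = 0

Answer: 2 5 1 0 0 0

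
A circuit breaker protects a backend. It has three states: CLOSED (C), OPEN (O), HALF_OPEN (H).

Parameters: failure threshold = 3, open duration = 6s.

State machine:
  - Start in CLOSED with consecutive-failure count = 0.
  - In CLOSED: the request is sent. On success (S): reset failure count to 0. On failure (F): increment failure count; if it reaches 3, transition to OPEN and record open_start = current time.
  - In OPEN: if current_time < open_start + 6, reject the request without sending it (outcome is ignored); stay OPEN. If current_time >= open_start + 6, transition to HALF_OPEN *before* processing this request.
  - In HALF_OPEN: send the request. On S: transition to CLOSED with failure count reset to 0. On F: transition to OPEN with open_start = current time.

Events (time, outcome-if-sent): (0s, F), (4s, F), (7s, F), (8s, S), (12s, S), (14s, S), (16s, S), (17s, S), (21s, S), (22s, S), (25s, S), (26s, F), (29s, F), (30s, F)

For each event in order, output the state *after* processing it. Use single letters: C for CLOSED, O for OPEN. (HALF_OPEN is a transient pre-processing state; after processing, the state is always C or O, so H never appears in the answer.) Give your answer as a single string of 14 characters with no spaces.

Answer: CCOOOCCCCCCCCO

Derivation:
State after each event:
  event#1 t=0s outcome=F: state=CLOSED
  event#2 t=4s outcome=F: state=CLOSED
  event#3 t=7s outcome=F: state=OPEN
  event#4 t=8s outcome=S: state=OPEN
  event#5 t=12s outcome=S: state=OPEN
  event#6 t=14s outcome=S: state=CLOSED
  event#7 t=16s outcome=S: state=CLOSED
  event#8 t=17s outcome=S: state=CLOSED
  event#9 t=21s outcome=S: state=CLOSED
  event#10 t=22s outcome=S: state=CLOSED
  event#11 t=25s outcome=S: state=CLOSED
  event#12 t=26s outcome=F: state=CLOSED
  event#13 t=29s outcome=F: state=CLOSED
  event#14 t=30s outcome=F: state=OPEN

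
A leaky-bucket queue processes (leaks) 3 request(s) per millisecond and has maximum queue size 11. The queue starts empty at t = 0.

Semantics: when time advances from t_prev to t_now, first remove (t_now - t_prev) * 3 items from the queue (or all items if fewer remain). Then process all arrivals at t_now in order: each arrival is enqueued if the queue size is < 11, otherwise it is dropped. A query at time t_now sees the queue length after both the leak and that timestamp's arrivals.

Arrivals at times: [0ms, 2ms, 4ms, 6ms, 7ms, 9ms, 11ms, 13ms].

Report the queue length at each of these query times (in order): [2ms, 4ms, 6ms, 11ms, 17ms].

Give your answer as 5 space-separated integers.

Queue lengths at query times:
  query t=2ms: backlog = 1
  query t=4ms: backlog = 1
  query t=6ms: backlog = 1
  query t=11ms: backlog = 1
  query t=17ms: backlog = 0

Answer: 1 1 1 1 0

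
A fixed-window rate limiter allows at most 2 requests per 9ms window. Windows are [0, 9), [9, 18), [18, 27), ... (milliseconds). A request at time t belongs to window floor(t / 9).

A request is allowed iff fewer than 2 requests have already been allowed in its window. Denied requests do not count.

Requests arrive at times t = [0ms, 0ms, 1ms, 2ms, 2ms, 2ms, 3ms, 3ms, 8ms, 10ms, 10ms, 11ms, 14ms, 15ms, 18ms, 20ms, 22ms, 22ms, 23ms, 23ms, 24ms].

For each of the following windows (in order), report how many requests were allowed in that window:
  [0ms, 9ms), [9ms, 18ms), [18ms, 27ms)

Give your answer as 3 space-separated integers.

Processing requests:
  req#1 t=0ms (window 0): ALLOW
  req#2 t=0ms (window 0): ALLOW
  req#3 t=1ms (window 0): DENY
  req#4 t=2ms (window 0): DENY
  req#5 t=2ms (window 0): DENY
  req#6 t=2ms (window 0): DENY
  req#7 t=3ms (window 0): DENY
  req#8 t=3ms (window 0): DENY
  req#9 t=8ms (window 0): DENY
  req#10 t=10ms (window 1): ALLOW
  req#11 t=10ms (window 1): ALLOW
  req#12 t=11ms (window 1): DENY
  req#13 t=14ms (window 1): DENY
  req#14 t=15ms (window 1): DENY
  req#15 t=18ms (window 2): ALLOW
  req#16 t=20ms (window 2): ALLOW
  req#17 t=22ms (window 2): DENY
  req#18 t=22ms (window 2): DENY
  req#19 t=23ms (window 2): DENY
  req#20 t=23ms (window 2): DENY
  req#21 t=24ms (window 2): DENY

Allowed counts by window: 2 2 2

Answer: 2 2 2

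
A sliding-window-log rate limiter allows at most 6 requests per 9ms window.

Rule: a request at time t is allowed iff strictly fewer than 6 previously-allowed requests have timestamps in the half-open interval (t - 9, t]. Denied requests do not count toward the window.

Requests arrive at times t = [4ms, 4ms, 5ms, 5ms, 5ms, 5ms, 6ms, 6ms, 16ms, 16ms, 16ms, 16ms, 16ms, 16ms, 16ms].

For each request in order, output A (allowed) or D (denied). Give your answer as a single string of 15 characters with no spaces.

Tracking allowed requests in the window:
  req#1 t=4ms: ALLOW
  req#2 t=4ms: ALLOW
  req#3 t=5ms: ALLOW
  req#4 t=5ms: ALLOW
  req#5 t=5ms: ALLOW
  req#6 t=5ms: ALLOW
  req#7 t=6ms: DENY
  req#8 t=6ms: DENY
  req#9 t=16ms: ALLOW
  req#10 t=16ms: ALLOW
  req#11 t=16ms: ALLOW
  req#12 t=16ms: ALLOW
  req#13 t=16ms: ALLOW
  req#14 t=16ms: ALLOW
  req#15 t=16ms: DENY

Answer: AAAAAADDAAAAAAD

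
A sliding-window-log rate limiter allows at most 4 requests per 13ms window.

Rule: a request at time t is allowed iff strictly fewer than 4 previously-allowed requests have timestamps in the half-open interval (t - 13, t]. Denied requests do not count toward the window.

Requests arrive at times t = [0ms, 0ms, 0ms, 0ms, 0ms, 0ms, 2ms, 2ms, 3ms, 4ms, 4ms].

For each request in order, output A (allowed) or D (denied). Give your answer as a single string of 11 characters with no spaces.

Tracking allowed requests in the window:
  req#1 t=0ms: ALLOW
  req#2 t=0ms: ALLOW
  req#3 t=0ms: ALLOW
  req#4 t=0ms: ALLOW
  req#5 t=0ms: DENY
  req#6 t=0ms: DENY
  req#7 t=2ms: DENY
  req#8 t=2ms: DENY
  req#9 t=3ms: DENY
  req#10 t=4ms: DENY
  req#11 t=4ms: DENY

Answer: AAAADDDDDDD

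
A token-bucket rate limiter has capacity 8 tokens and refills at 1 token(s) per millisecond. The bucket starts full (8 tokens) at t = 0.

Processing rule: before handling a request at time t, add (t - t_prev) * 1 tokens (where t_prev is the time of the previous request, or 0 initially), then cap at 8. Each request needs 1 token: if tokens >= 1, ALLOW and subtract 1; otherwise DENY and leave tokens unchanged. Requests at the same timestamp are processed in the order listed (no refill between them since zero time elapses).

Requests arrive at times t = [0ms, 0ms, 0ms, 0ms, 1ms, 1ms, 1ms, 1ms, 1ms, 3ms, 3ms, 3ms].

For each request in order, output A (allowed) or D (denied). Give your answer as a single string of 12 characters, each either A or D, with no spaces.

Answer: AAAAAAAAAAAD

Derivation:
Simulating step by step:
  req#1 t=0ms: ALLOW
  req#2 t=0ms: ALLOW
  req#3 t=0ms: ALLOW
  req#4 t=0ms: ALLOW
  req#5 t=1ms: ALLOW
  req#6 t=1ms: ALLOW
  req#7 t=1ms: ALLOW
  req#8 t=1ms: ALLOW
  req#9 t=1ms: ALLOW
  req#10 t=3ms: ALLOW
  req#11 t=3ms: ALLOW
  req#12 t=3ms: DENY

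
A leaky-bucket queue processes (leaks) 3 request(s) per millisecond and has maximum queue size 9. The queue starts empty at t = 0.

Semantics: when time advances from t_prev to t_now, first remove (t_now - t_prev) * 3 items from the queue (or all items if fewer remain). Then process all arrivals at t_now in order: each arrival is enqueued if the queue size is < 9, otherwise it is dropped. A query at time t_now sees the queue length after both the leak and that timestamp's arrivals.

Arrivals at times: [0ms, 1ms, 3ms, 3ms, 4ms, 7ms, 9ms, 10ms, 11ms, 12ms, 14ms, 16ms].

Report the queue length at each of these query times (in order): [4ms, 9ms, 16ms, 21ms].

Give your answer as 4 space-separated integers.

Queue lengths at query times:
  query t=4ms: backlog = 1
  query t=9ms: backlog = 1
  query t=16ms: backlog = 1
  query t=21ms: backlog = 0

Answer: 1 1 1 0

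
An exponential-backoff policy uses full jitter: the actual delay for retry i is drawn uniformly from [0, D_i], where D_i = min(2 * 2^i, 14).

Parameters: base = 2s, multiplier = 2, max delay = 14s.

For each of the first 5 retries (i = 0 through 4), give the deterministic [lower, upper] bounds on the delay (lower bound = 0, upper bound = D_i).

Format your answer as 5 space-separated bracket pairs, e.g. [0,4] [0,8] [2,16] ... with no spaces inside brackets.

Computing bounds per retry:
  i=0: D_i=min(2*2^0,14)=2, bounds=[0,2]
  i=1: D_i=min(2*2^1,14)=4, bounds=[0,4]
  i=2: D_i=min(2*2^2,14)=8, bounds=[0,8]
  i=3: D_i=min(2*2^3,14)=14, bounds=[0,14]
  i=4: D_i=min(2*2^4,14)=14, bounds=[0,14]

Answer: [0,2] [0,4] [0,8] [0,14] [0,14]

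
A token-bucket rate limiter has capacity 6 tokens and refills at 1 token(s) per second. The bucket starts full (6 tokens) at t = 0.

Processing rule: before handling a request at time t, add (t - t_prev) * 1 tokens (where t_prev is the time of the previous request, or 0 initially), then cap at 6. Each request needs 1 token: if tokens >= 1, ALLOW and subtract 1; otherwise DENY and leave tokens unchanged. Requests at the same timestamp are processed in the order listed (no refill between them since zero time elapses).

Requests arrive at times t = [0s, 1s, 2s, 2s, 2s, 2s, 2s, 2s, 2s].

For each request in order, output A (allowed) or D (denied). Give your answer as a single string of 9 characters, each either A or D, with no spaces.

Answer: AAAAAAAAD

Derivation:
Simulating step by step:
  req#1 t=0s: ALLOW
  req#2 t=1s: ALLOW
  req#3 t=2s: ALLOW
  req#4 t=2s: ALLOW
  req#5 t=2s: ALLOW
  req#6 t=2s: ALLOW
  req#7 t=2s: ALLOW
  req#8 t=2s: ALLOW
  req#9 t=2s: DENY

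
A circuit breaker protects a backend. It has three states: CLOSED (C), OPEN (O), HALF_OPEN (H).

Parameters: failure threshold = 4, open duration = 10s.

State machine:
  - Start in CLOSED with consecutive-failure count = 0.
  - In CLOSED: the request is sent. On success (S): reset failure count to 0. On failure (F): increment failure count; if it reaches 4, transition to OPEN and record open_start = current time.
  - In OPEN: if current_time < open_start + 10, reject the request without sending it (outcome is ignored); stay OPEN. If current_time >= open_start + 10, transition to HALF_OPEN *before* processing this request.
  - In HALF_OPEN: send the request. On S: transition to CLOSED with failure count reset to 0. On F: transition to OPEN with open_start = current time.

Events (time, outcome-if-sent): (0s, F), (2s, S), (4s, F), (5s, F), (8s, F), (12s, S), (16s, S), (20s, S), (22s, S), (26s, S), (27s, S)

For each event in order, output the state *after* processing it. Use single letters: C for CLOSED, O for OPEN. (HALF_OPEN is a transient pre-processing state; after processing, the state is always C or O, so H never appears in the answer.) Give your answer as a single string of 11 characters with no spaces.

State after each event:
  event#1 t=0s outcome=F: state=CLOSED
  event#2 t=2s outcome=S: state=CLOSED
  event#3 t=4s outcome=F: state=CLOSED
  event#4 t=5s outcome=F: state=CLOSED
  event#5 t=8s outcome=F: state=CLOSED
  event#6 t=12s outcome=S: state=CLOSED
  event#7 t=16s outcome=S: state=CLOSED
  event#8 t=20s outcome=S: state=CLOSED
  event#9 t=22s outcome=S: state=CLOSED
  event#10 t=26s outcome=S: state=CLOSED
  event#11 t=27s outcome=S: state=CLOSED

Answer: CCCCCCCCCCC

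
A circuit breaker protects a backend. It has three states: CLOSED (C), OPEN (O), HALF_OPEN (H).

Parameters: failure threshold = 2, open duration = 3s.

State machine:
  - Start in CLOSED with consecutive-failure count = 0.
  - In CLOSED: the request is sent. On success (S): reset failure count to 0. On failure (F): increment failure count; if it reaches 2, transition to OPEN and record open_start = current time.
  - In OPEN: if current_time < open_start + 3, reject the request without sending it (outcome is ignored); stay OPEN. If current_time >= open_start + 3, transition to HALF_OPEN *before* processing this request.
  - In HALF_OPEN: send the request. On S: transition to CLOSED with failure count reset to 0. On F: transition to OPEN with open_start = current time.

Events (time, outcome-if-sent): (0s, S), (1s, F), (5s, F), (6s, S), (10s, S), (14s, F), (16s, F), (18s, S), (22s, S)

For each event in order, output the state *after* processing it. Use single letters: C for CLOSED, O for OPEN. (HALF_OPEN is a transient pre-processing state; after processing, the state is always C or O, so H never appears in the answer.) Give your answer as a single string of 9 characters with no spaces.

Answer: CCOOCCOOC

Derivation:
State after each event:
  event#1 t=0s outcome=S: state=CLOSED
  event#2 t=1s outcome=F: state=CLOSED
  event#3 t=5s outcome=F: state=OPEN
  event#4 t=6s outcome=S: state=OPEN
  event#5 t=10s outcome=S: state=CLOSED
  event#6 t=14s outcome=F: state=CLOSED
  event#7 t=16s outcome=F: state=OPEN
  event#8 t=18s outcome=S: state=OPEN
  event#9 t=22s outcome=S: state=CLOSED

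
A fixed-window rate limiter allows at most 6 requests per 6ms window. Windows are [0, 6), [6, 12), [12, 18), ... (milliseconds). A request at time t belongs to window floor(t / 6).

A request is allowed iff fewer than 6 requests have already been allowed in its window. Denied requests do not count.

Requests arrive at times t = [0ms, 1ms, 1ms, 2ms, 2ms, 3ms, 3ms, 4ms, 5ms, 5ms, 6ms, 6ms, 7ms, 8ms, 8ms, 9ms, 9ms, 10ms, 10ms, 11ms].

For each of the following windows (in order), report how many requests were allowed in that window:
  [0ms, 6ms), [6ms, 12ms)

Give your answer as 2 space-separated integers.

Processing requests:
  req#1 t=0ms (window 0): ALLOW
  req#2 t=1ms (window 0): ALLOW
  req#3 t=1ms (window 0): ALLOW
  req#4 t=2ms (window 0): ALLOW
  req#5 t=2ms (window 0): ALLOW
  req#6 t=3ms (window 0): ALLOW
  req#7 t=3ms (window 0): DENY
  req#8 t=4ms (window 0): DENY
  req#9 t=5ms (window 0): DENY
  req#10 t=5ms (window 0): DENY
  req#11 t=6ms (window 1): ALLOW
  req#12 t=6ms (window 1): ALLOW
  req#13 t=7ms (window 1): ALLOW
  req#14 t=8ms (window 1): ALLOW
  req#15 t=8ms (window 1): ALLOW
  req#16 t=9ms (window 1): ALLOW
  req#17 t=9ms (window 1): DENY
  req#18 t=10ms (window 1): DENY
  req#19 t=10ms (window 1): DENY
  req#20 t=11ms (window 1): DENY

Allowed counts by window: 6 6

Answer: 6 6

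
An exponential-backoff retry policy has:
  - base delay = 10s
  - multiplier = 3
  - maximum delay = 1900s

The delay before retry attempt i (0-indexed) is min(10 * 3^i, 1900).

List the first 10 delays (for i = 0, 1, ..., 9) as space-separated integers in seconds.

Computing each delay:
  i=0: min(10*3^0, 1900) = 10
  i=1: min(10*3^1, 1900) = 30
  i=2: min(10*3^2, 1900) = 90
  i=3: min(10*3^3, 1900) = 270
  i=4: min(10*3^4, 1900) = 810
  i=5: min(10*3^5, 1900) = 1900
  i=6: min(10*3^6, 1900) = 1900
  i=7: min(10*3^7, 1900) = 1900
  i=8: min(10*3^8, 1900) = 1900
  i=9: min(10*3^9, 1900) = 1900

Answer: 10 30 90 270 810 1900 1900 1900 1900 1900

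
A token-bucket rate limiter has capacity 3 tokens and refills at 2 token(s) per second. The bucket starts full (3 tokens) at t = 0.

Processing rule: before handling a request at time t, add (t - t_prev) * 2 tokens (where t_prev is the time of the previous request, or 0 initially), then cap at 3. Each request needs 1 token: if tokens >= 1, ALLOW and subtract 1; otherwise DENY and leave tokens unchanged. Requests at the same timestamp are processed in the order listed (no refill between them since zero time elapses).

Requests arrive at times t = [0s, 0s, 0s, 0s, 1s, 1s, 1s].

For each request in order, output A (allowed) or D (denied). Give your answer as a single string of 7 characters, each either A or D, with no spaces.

Simulating step by step:
  req#1 t=0s: ALLOW
  req#2 t=0s: ALLOW
  req#3 t=0s: ALLOW
  req#4 t=0s: DENY
  req#5 t=1s: ALLOW
  req#6 t=1s: ALLOW
  req#7 t=1s: DENY

Answer: AAADAAD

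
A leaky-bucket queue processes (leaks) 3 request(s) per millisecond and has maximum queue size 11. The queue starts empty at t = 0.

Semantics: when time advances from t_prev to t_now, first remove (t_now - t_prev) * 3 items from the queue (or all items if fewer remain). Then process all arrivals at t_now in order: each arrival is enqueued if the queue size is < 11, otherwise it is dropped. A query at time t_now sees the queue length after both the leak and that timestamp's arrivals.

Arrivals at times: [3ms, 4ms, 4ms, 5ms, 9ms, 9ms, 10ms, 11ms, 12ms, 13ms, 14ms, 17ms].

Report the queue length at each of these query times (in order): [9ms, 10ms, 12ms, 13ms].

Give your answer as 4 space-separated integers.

Queue lengths at query times:
  query t=9ms: backlog = 2
  query t=10ms: backlog = 1
  query t=12ms: backlog = 1
  query t=13ms: backlog = 1

Answer: 2 1 1 1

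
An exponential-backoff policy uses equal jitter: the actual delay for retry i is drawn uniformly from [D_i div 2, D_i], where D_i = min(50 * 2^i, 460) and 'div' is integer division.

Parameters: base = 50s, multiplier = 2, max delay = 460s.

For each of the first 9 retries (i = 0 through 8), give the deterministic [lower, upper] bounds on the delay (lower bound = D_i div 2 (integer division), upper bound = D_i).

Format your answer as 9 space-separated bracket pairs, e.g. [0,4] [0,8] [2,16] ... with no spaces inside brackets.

Answer: [25,50] [50,100] [100,200] [200,400] [230,460] [230,460] [230,460] [230,460] [230,460]

Derivation:
Computing bounds per retry:
  i=0: D_i=min(50*2^0,460)=50, bounds=[25,50]
  i=1: D_i=min(50*2^1,460)=100, bounds=[50,100]
  i=2: D_i=min(50*2^2,460)=200, bounds=[100,200]
  i=3: D_i=min(50*2^3,460)=400, bounds=[200,400]
  i=4: D_i=min(50*2^4,460)=460, bounds=[230,460]
  i=5: D_i=min(50*2^5,460)=460, bounds=[230,460]
  i=6: D_i=min(50*2^6,460)=460, bounds=[230,460]
  i=7: D_i=min(50*2^7,460)=460, bounds=[230,460]
  i=8: D_i=min(50*2^8,460)=460, bounds=[230,460]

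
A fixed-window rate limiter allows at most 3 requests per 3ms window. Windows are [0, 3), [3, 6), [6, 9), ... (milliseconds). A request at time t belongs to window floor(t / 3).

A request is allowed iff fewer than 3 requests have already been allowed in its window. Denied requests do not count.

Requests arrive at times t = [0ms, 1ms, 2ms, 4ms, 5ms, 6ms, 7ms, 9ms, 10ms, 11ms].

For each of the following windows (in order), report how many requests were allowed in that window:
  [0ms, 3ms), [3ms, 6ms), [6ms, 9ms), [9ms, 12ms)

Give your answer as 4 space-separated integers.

Processing requests:
  req#1 t=0ms (window 0): ALLOW
  req#2 t=1ms (window 0): ALLOW
  req#3 t=2ms (window 0): ALLOW
  req#4 t=4ms (window 1): ALLOW
  req#5 t=5ms (window 1): ALLOW
  req#6 t=6ms (window 2): ALLOW
  req#7 t=7ms (window 2): ALLOW
  req#8 t=9ms (window 3): ALLOW
  req#9 t=10ms (window 3): ALLOW
  req#10 t=11ms (window 3): ALLOW

Allowed counts by window: 3 2 2 3

Answer: 3 2 2 3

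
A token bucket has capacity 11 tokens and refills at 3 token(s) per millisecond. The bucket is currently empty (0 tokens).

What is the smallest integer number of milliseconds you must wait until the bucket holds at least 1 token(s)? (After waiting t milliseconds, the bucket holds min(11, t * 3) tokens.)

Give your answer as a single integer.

Need t * 3 >= 1, so t >= 1/3.
Smallest integer t = ceil(1/3) = 1.

Answer: 1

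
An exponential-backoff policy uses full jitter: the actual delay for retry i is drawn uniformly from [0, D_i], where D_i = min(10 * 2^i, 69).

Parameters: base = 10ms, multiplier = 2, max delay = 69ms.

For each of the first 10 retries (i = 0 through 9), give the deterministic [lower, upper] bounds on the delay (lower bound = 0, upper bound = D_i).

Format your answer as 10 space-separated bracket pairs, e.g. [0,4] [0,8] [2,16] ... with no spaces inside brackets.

Answer: [0,10] [0,20] [0,40] [0,69] [0,69] [0,69] [0,69] [0,69] [0,69] [0,69]

Derivation:
Computing bounds per retry:
  i=0: D_i=min(10*2^0,69)=10, bounds=[0,10]
  i=1: D_i=min(10*2^1,69)=20, bounds=[0,20]
  i=2: D_i=min(10*2^2,69)=40, bounds=[0,40]
  i=3: D_i=min(10*2^3,69)=69, bounds=[0,69]
  i=4: D_i=min(10*2^4,69)=69, bounds=[0,69]
  i=5: D_i=min(10*2^5,69)=69, bounds=[0,69]
  i=6: D_i=min(10*2^6,69)=69, bounds=[0,69]
  i=7: D_i=min(10*2^7,69)=69, bounds=[0,69]
  i=8: D_i=min(10*2^8,69)=69, bounds=[0,69]
  i=9: D_i=min(10*2^9,69)=69, bounds=[0,69]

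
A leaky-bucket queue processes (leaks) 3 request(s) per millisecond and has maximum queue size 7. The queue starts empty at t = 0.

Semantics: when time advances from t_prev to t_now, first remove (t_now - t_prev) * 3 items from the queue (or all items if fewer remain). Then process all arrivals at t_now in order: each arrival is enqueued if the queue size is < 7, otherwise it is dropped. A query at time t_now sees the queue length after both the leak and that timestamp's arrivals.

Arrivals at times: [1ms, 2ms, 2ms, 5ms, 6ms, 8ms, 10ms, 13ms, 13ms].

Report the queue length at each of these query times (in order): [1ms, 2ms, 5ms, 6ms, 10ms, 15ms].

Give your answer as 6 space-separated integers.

Queue lengths at query times:
  query t=1ms: backlog = 1
  query t=2ms: backlog = 2
  query t=5ms: backlog = 1
  query t=6ms: backlog = 1
  query t=10ms: backlog = 1
  query t=15ms: backlog = 0

Answer: 1 2 1 1 1 0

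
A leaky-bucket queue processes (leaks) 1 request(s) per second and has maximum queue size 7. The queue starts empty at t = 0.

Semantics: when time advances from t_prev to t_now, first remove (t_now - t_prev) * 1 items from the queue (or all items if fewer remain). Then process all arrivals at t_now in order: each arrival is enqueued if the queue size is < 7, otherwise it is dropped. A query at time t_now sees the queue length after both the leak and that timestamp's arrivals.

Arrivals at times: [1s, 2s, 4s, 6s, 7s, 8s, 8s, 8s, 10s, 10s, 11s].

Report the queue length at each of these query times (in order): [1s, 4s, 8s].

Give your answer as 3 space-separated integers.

Queue lengths at query times:
  query t=1s: backlog = 1
  query t=4s: backlog = 1
  query t=8s: backlog = 3

Answer: 1 1 3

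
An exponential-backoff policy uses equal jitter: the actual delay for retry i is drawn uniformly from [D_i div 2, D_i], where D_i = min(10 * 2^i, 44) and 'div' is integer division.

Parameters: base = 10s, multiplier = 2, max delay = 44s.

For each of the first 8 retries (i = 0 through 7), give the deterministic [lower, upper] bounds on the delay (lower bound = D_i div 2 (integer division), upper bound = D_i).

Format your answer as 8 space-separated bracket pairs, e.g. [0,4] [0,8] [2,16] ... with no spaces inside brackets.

Computing bounds per retry:
  i=0: D_i=min(10*2^0,44)=10, bounds=[5,10]
  i=1: D_i=min(10*2^1,44)=20, bounds=[10,20]
  i=2: D_i=min(10*2^2,44)=40, bounds=[20,40]
  i=3: D_i=min(10*2^3,44)=44, bounds=[22,44]
  i=4: D_i=min(10*2^4,44)=44, bounds=[22,44]
  i=5: D_i=min(10*2^5,44)=44, bounds=[22,44]
  i=6: D_i=min(10*2^6,44)=44, bounds=[22,44]
  i=7: D_i=min(10*2^7,44)=44, bounds=[22,44]

Answer: [5,10] [10,20] [20,40] [22,44] [22,44] [22,44] [22,44] [22,44]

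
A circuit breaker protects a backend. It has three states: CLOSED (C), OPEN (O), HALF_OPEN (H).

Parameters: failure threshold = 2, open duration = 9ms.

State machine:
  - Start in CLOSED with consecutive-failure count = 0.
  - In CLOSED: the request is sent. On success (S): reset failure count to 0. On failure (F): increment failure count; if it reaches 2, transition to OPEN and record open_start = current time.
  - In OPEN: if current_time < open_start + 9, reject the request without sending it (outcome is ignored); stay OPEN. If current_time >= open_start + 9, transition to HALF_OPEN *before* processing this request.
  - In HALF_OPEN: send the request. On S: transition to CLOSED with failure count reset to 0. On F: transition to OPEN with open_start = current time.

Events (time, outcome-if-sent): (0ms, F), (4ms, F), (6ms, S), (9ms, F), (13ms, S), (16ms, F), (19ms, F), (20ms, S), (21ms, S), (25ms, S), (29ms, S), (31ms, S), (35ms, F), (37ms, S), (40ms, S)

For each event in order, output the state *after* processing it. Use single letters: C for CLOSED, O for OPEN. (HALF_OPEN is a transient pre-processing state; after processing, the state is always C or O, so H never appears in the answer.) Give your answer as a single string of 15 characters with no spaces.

State after each event:
  event#1 t=0ms outcome=F: state=CLOSED
  event#2 t=4ms outcome=F: state=OPEN
  event#3 t=6ms outcome=S: state=OPEN
  event#4 t=9ms outcome=F: state=OPEN
  event#5 t=13ms outcome=S: state=CLOSED
  event#6 t=16ms outcome=F: state=CLOSED
  event#7 t=19ms outcome=F: state=OPEN
  event#8 t=20ms outcome=S: state=OPEN
  event#9 t=21ms outcome=S: state=OPEN
  event#10 t=25ms outcome=S: state=OPEN
  event#11 t=29ms outcome=S: state=CLOSED
  event#12 t=31ms outcome=S: state=CLOSED
  event#13 t=35ms outcome=F: state=CLOSED
  event#14 t=37ms outcome=S: state=CLOSED
  event#15 t=40ms outcome=S: state=CLOSED

Answer: COOOCCOOOOCCCCC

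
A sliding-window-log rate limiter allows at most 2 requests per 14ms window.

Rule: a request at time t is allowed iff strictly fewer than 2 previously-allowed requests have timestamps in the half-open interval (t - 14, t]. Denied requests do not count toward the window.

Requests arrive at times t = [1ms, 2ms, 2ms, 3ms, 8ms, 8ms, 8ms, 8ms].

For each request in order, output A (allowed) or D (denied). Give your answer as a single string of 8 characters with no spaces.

Tracking allowed requests in the window:
  req#1 t=1ms: ALLOW
  req#2 t=2ms: ALLOW
  req#3 t=2ms: DENY
  req#4 t=3ms: DENY
  req#5 t=8ms: DENY
  req#6 t=8ms: DENY
  req#7 t=8ms: DENY
  req#8 t=8ms: DENY

Answer: AADDDDDD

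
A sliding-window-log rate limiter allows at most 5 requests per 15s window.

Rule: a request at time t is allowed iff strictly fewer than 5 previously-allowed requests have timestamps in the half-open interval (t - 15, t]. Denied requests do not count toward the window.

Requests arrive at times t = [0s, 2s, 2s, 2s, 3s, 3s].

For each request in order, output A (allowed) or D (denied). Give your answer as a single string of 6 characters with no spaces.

Tracking allowed requests in the window:
  req#1 t=0s: ALLOW
  req#2 t=2s: ALLOW
  req#3 t=2s: ALLOW
  req#4 t=2s: ALLOW
  req#5 t=3s: ALLOW
  req#6 t=3s: DENY

Answer: AAAAAD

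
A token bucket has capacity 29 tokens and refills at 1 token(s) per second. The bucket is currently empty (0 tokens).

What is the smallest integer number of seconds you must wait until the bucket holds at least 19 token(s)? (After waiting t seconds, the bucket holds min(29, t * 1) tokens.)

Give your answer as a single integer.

Answer: 19

Derivation:
Need t * 1 >= 19, so t >= 19/1.
Smallest integer t = ceil(19/1) = 19.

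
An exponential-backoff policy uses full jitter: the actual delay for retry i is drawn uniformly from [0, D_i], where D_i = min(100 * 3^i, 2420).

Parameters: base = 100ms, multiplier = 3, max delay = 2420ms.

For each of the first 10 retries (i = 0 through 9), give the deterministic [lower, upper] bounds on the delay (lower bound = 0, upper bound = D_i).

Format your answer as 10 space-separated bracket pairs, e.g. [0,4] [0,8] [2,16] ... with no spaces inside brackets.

Answer: [0,100] [0,300] [0,900] [0,2420] [0,2420] [0,2420] [0,2420] [0,2420] [0,2420] [0,2420]

Derivation:
Computing bounds per retry:
  i=0: D_i=min(100*3^0,2420)=100, bounds=[0,100]
  i=1: D_i=min(100*3^1,2420)=300, bounds=[0,300]
  i=2: D_i=min(100*3^2,2420)=900, bounds=[0,900]
  i=3: D_i=min(100*3^3,2420)=2420, bounds=[0,2420]
  i=4: D_i=min(100*3^4,2420)=2420, bounds=[0,2420]
  i=5: D_i=min(100*3^5,2420)=2420, bounds=[0,2420]
  i=6: D_i=min(100*3^6,2420)=2420, bounds=[0,2420]
  i=7: D_i=min(100*3^7,2420)=2420, bounds=[0,2420]
  i=8: D_i=min(100*3^8,2420)=2420, bounds=[0,2420]
  i=9: D_i=min(100*3^9,2420)=2420, bounds=[0,2420]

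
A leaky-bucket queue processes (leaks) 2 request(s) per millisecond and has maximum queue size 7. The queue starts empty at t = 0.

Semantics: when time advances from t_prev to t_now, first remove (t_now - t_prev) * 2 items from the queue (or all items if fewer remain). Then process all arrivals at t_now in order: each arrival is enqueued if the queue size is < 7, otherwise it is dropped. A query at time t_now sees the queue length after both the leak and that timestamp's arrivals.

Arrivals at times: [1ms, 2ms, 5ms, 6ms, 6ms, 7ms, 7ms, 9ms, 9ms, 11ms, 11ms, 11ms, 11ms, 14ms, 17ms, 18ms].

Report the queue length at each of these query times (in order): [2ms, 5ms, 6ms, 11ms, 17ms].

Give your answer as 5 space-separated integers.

Answer: 1 1 2 4 1

Derivation:
Queue lengths at query times:
  query t=2ms: backlog = 1
  query t=5ms: backlog = 1
  query t=6ms: backlog = 2
  query t=11ms: backlog = 4
  query t=17ms: backlog = 1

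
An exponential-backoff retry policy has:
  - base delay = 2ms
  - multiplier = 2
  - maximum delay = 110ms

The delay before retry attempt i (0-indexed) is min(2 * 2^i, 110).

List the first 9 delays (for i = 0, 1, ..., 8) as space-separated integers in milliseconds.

Answer: 2 4 8 16 32 64 110 110 110

Derivation:
Computing each delay:
  i=0: min(2*2^0, 110) = 2
  i=1: min(2*2^1, 110) = 4
  i=2: min(2*2^2, 110) = 8
  i=3: min(2*2^3, 110) = 16
  i=4: min(2*2^4, 110) = 32
  i=5: min(2*2^5, 110) = 64
  i=6: min(2*2^6, 110) = 110
  i=7: min(2*2^7, 110) = 110
  i=8: min(2*2^8, 110) = 110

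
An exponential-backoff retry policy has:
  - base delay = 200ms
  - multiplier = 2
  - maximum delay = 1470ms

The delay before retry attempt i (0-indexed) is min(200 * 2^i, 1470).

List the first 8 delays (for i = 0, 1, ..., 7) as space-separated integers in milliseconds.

Computing each delay:
  i=0: min(200*2^0, 1470) = 200
  i=1: min(200*2^1, 1470) = 400
  i=2: min(200*2^2, 1470) = 800
  i=3: min(200*2^3, 1470) = 1470
  i=4: min(200*2^4, 1470) = 1470
  i=5: min(200*2^5, 1470) = 1470
  i=6: min(200*2^6, 1470) = 1470
  i=7: min(200*2^7, 1470) = 1470

Answer: 200 400 800 1470 1470 1470 1470 1470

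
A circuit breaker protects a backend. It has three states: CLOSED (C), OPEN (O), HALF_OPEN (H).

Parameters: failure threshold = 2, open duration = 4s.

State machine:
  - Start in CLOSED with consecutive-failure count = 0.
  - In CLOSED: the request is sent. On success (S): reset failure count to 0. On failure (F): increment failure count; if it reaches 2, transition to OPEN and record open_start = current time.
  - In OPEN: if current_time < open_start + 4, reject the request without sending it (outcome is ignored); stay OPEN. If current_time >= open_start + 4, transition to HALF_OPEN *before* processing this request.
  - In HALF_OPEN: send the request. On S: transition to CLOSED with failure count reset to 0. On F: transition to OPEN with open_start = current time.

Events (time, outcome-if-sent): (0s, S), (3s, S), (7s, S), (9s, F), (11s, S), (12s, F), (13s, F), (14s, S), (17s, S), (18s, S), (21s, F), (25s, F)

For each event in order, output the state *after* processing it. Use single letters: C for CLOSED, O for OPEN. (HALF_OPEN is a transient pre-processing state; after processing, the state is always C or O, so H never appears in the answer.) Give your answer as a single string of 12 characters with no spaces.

Answer: CCCCCCOOCCCO

Derivation:
State after each event:
  event#1 t=0s outcome=S: state=CLOSED
  event#2 t=3s outcome=S: state=CLOSED
  event#3 t=7s outcome=S: state=CLOSED
  event#4 t=9s outcome=F: state=CLOSED
  event#5 t=11s outcome=S: state=CLOSED
  event#6 t=12s outcome=F: state=CLOSED
  event#7 t=13s outcome=F: state=OPEN
  event#8 t=14s outcome=S: state=OPEN
  event#9 t=17s outcome=S: state=CLOSED
  event#10 t=18s outcome=S: state=CLOSED
  event#11 t=21s outcome=F: state=CLOSED
  event#12 t=25s outcome=F: state=OPEN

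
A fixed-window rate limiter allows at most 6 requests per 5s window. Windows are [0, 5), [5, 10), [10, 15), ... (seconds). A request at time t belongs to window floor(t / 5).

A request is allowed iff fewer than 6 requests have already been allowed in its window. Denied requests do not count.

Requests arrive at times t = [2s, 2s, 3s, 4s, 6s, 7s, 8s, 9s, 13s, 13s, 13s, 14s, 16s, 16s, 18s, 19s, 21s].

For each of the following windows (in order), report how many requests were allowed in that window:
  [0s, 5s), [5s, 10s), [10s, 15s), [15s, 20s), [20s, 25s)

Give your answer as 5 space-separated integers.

Processing requests:
  req#1 t=2s (window 0): ALLOW
  req#2 t=2s (window 0): ALLOW
  req#3 t=3s (window 0): ALLOW
  req#4 t=4s (window 0): ALLOW
  req#5 t=6s (window 1): ALLOW
  req#6 t=7s (window 1): ALLOW
  req#7 t=8s (window 1): ALLOW
  req#8 t=9s (window 1): ALLOW
  req#9 t=13s (window 2): ALLOW
  req#10 t=13s (window 2): ALLOW
  req#11 t=13s (window 2): ALLOW
  req#12 t=14s (window 2): ALLOW
  req#13 t=16s (window 3): ALLOW
  req#14 t=16s (window 3): ALLOW
  req#15 t=18s (window 3): ALLOW
  req#16 t=19s (window 3): ALLOW
  req#17 t=21s (window 4): ALLOW

Allowed counts by window: 4 4 4 4 1

Answer: 4 4 4 4 1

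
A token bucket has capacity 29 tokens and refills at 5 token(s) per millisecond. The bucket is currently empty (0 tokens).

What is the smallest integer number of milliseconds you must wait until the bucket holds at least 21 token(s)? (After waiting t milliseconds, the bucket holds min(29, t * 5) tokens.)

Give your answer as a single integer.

Answer: 5

Derivation:
Need t * 5 >= 21, so t >= 21/5.
Smallest integer t = ceil(21/5) = 5.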